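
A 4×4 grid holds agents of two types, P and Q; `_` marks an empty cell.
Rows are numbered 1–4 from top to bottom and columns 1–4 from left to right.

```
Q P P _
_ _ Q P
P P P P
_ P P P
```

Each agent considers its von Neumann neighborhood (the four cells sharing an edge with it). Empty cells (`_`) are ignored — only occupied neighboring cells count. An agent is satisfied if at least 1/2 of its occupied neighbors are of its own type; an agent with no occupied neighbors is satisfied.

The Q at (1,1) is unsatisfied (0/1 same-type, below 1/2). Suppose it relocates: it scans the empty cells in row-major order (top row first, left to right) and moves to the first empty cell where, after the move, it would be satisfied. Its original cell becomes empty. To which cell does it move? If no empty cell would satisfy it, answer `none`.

none

Vacating (1,1). Empty cells in order:
  (1,4): 0/2 same-type → still unsatisfied.
  (2,1): 0/1 same-type → still unsatisfied.
  (2,2): 1/3 same-type → still unsatisfied.
  (4,1): 0/2 same-type → still unsatisfied.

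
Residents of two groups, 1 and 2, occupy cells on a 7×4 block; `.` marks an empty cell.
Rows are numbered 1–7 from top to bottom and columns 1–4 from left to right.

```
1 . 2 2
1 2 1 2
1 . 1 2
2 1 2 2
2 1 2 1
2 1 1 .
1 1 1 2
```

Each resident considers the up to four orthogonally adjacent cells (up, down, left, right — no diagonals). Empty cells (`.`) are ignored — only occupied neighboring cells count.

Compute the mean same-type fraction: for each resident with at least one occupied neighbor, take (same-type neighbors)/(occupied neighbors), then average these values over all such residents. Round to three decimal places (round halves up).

(1,1)1 1/1
(1,3)2 1/2
(1,4)2 2/2
(2,1)1 2/3
(2,2)2 0/2
(2,3)1 1/4
(2,4)2 2/3
(3,1)1 1/2
(3,3)1 1/3
(3,4)2 2/3
(4,1)2 1/3
(4,2)1 1/3
(4,3)2 2/4
(4,4)2 2/3
(5,1)2 2/3
(5,2)1 2/4
(5,3)2 1/4
(5,4)1 0/2
(6,1)2 1/3
(6,2)1 3/4
(6,3)1 2/3
(7,1)1 1/2
(7,2)1 3/3
(7,3)1 2/3
(7,4)2 0/1
Sum over 25 residents: 1/1 + 1/2 + 2/2 + 2/3 + 0/2 + 1/4 + 2/3 + 1/2 + 1/3 + 2/3 + 1/3 + 1/3 + 2/4 + 2/3 + 2/3 + 2/4 + 1/4 + 0/2 + 1/3 + 3/4 + 2/3 + 1/2 + 3/3 + 2/3 + 0/1 = 51/4; mean = 51/4 ÷ 25 = 51/100 = 0.51 → 0.510.

0.510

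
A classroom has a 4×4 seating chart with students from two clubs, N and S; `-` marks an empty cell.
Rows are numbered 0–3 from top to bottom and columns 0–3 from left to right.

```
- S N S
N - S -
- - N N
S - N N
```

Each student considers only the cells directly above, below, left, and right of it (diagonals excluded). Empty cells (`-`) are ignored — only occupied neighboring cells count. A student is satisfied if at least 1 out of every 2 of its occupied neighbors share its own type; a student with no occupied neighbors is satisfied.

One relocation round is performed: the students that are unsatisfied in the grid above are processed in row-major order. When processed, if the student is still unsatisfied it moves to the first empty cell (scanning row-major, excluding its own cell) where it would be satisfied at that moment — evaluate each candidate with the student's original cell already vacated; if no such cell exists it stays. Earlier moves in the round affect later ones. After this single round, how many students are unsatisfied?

0

Initially unsatisfied (in order): (0,1), (0,2), (0,3), (1,2).
  (0,1) → (1,1).
  (0,2) → (0,0).
  (0,3): now satisfied by earlier moves; stays.
  (1,2): now satisfied by earlier moves; stays.
Resulting grid:
N - - S
N S S -
- - N N
S - N N
All satisfied now.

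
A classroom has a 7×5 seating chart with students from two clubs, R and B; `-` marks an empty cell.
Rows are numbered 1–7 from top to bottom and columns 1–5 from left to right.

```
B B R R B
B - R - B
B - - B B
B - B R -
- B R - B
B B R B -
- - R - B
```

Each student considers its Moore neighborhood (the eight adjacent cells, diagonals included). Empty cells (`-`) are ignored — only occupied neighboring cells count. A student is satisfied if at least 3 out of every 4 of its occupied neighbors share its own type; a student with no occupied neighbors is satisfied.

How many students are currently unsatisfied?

Row 1: (1,1)B 2/2 ok · (1,2)B 2/4 unhappy · (1,3)R 2/3 unhappy · (1,4)R 2/4 unhappy · (1,5)B 1/2 unhappy
Row 2: (2,1)B 3/3 ok · (2,3)R 2/4 unhappy · (2,5)B 3/4 ok
Row 3: (3,1)B 2/2 ok · (3,4)B 3/5 unhappy · (3,5)B 2/3 unhappy
Row 4: (4,1)B 2/2 ok · (4,3)B 2/4 unhappy · (4,4)R 1/5 unhappy
Row 5: (5,2)B 4/6 unhappy · (5,3)R 2/6 unhappy · (5,5)B 1/2 unhappy
Row 6: (6,1)B 2/2 ok · (6,2)B 2/5 unhappy · (6,3)R 2/5 unhappy · (6,4)B 2/5 unhappy
Row 7: (7,3)R 1/3 unhappy · (7,5)B 1/1 ok
Unsatisfied: (1,2), (1,3), (1,4), (1,5), (2,3), (3,4), (3,5), (4,3), (4,4), (5,2), (5,3), (5,5), (6,2), (6,3), (6,4), (7,3) — 16 in total.

16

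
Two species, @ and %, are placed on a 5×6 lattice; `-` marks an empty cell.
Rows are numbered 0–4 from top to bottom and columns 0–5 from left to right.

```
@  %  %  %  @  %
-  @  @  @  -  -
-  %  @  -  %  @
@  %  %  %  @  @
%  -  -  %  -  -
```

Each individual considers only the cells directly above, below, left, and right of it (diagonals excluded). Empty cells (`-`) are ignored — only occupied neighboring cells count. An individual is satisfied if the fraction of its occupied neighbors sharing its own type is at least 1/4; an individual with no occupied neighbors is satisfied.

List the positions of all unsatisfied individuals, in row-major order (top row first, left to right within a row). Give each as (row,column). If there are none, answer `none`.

Row 0: (0,0)@ 0/1 unhappy · (0,1)% 1/3 ok · (0,2)% 2/3 ok · (0,3)% 1/3 ok · (0,4)@ 0/2 unhappy · (0,5)% 0/1 unhappy
Row 1: (1,1)@ 1/3 ok · (1,2)@ 3/4 ok · (1,3)@ 1/2 ok
Row 2: (2,1)% 1/3 ok · (2,2)@ 1/3 ok · (2,4)% 0/2 unhappy · (2,5)@ 1/2 ok
Row 3: (3,0)@ 0/2 unhappy · (3,1)% 2/3 ok · (3,2)% 2/3 ok · (3,3)% 2/3 ok · (3,4)@ 1/3 ok · (3,5)@ 2/2 ok
Row 4: (4,0)% 0/1 unhappy · (4,3)% 1/1 ok

(0,0), (0,4), (0,5), (2,4), (3,0), (4,0)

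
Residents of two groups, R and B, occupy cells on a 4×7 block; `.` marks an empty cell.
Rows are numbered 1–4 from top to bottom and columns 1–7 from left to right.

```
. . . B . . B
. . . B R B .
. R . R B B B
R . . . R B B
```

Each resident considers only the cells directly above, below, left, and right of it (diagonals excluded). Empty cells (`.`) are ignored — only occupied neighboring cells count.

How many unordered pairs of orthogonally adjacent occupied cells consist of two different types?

7

Scan each occupied cell's neighbors to the right and below so each pair is counted once.
Row 1: B(1,4)–B(2,4)=  → 0/1 unlike.
Row 2: B(2,4)–R(2,5)≠ B(2,4)–R(3,4)≠ R(2,5)–B(2,6)≠ R(2,5)–B(3,5)≠ B(2,6)–B(3,6)=  → 4/5 unlike.
Row 3: R(3,4)–B(3,5)≠ B(3,5)–B(3,6)= B(3,5)–R(4,5)≠ B(3,6)–B(3,7)= B(3,6)–B(4,6)= B(3,7)–B(4,7)=  → 2/6 unlike.
Row 4: R(4,5)–B(4,6)≠ B(4,6)–B(4,7)=  → 1/2 unlike.
Total adjacent occupied pairs: 14; unlike-type pairs: 7.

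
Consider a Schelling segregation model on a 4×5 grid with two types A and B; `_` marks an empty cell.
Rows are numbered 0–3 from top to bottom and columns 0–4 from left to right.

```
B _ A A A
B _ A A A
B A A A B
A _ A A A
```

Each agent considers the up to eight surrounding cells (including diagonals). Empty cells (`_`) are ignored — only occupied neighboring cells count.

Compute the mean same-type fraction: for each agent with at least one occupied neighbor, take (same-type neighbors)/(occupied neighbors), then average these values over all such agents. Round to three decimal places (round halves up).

0.775

Row 0: (0,0)B 1/1 · (0,2)A 3/3 · (0,3)A 5/5 · (0,4)A 3/3
Row 1: (1,0)B 2/3 · (1,2)A 6/6 · (1,3)A 7/8 · (1,4)A 4/5
Row 2: (2,0)B 1/3 · (2,1)A 4/6 · (2,2)A 6/6 · (2,3)A 7/8 · (2,4)B 0/5
Row 3: (3,0)A 1/2 · (3,2)A 4/4 · (3,3)A 4/5 · (3,4)A 2/3
Sum over 17 agents: 1/1 + 3/3 + 5/5 + 3/3 + 2/3 + 6/6 + 7/8 + 4/5 + 1/3 + 4/6 + 6/6 + 7/8 + 0/5 + 1/2 + 4/4 + 4/5 + 2/3 = 791/60; mean = 791/60 ÷ 17 = 791/1020 = 0.775490… → 0.775.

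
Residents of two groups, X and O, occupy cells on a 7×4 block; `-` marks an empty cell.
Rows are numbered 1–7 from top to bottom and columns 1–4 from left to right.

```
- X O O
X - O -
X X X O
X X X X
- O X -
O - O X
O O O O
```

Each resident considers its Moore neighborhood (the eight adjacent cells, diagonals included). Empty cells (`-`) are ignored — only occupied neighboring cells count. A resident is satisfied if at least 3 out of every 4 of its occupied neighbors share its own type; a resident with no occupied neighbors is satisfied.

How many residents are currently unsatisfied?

11

Row 1: (1,2)X 1/3 unhappy · (1,3)O 2/3 unhappy · (1,4)O 2/2 ok
Row 2: (2,1)X 3/3 ok · (2,3)O 3/6 unhappy
Row 3: (3,1)X 4/4 ok · (3,2)X 6/7 ok · (3,3)X 4/6 unhappy · (3,4)O 1/4 unhappy
Row 4: (4,1)X 3/4 ok · (4,2)X 6/7 ok · (4,3)X 5/7 unhappy · (4,4)X 3/4 ok
Row 5: (5,2)O 2/6 unhappy · (5,3)X 4/6 unhappy
Row 6: (6,1)O 3/3 ok · (6,3)O 4/6 unhappy · (6,4)X 1/4 unhappy
Row 7: (7,1)O 2/2 ok · (7,2)O 4/4 ok · (7,3)O 3/4 ok · (7,4)O 2/3 unhappy
Unsatisfied: (1,2), (1,3), (2,3), (3,3), (3,4), (4,3), (5,2), (5,3), (6,3), (6,4), (7,4) — 11 in total.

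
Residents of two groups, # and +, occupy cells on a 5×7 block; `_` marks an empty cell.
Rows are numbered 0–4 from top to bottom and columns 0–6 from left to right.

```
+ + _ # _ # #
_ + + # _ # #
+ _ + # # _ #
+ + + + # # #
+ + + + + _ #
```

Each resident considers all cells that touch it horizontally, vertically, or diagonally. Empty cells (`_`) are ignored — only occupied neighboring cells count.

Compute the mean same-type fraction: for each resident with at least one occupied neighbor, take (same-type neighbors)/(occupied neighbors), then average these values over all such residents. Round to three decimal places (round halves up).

0.846

(0,0)+ 2/2
(0,1)+ 3/3
(0,3)# 1/2
(0,5)# 3/3
(0,6)# 3/3
(1,1)+ 5/5
(1,2)+ 3/6
(1,3)# 3/5
(1,5)# 5/5
(1,6)# 4/4
(2,0)+ 3/3
(2,2)+ 5/7
(2,3)# 3/7
(2,4)# 5/6
(2,6)# 4/4
(3,0)+ 4/4
(3,1)+ 7/7
(3,2)+ 6/7
(3,3)+ 5/8
(3,4)# 3/6
(3,5)# 5/6
(3,6)# 3/3
(4,0)+ 3/3
(4,1)+ 5/5
(4,2)+ 5/5
(4,3)+ 4/5
(4,4)+ 2/4
(4,6)# 2/2
Sum over 28 residents: 2/2 + 3/3 + 1/2 + 3/3 + 3/3 + 5/5 + 3/6 + 3/5 + 5/5 + 4/4 + 3/3 + 5/7 + 3/7 + 5/6 + 4/4 + 4/4 + 7/7 + 6/7 + 5/8 + 3/6 + 5/6 + 3/3 + 3/3 + 5/5 + 5/5 + 4/5 + 2/4 + 2/2 = 2843/120; mean = 2843/120 ÷ 28 = 2843/3360 = 0.846130… → 0.846.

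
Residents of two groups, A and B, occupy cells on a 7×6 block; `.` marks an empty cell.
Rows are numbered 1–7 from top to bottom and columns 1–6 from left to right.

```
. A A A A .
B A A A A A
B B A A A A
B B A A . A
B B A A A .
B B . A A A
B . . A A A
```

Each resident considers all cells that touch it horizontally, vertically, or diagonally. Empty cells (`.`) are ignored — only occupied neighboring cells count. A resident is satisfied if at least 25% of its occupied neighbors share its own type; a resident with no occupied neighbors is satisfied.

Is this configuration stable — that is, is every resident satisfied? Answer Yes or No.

Row 1: (1,2)A 3/4 ok · (1,3)A 5/5 ok · (1,4)A 5/5 ok · (1,5)A 4/4 ok
Row 2: (2,1)B 2/4 ok · (2,2)A 4/7 ok · (2,3)A 7/8 ok · (2,4)A 8/8 ok · (2,5)A 7/7 ok · (2,6)A 4/4 ok
Row 3: (3,1)B 4/5 ok · (3,2)B 4/8 ok · (3,3)A 6/8 ok · (3,4)A 7/7 ok · (3,5)A 7/7 ok · (3,6)A 4/4 ok
Row 4: (4,1)B 5/5 ok · (4,2)B 5/8 ok · (4,3)A 5/8 ok · (4,4)A 7/7 ok · (4,6)A 3/3 ok
Row 5: (5,1)B 5/5 ok · (5,2)B 5/7 ok · (5,3)A 4/7 ok · (5,4)A 6/6 ok · (5,5)A 6/6 ok
Row 6: (6,1)B 4/4 ok · (6,2)B 4/5 ok · (6,4)A 6/6 ok · (6,5)A 7/7 ok · (6,6)A 4/4 ok
Row 7: (7,1)B 2/2 ok · (7,4)A 3/3 ok · (7,5)A 5/5 ok · (7,6)A 3/3 ok
All meet the threshold, so the configuration is stable.

Yes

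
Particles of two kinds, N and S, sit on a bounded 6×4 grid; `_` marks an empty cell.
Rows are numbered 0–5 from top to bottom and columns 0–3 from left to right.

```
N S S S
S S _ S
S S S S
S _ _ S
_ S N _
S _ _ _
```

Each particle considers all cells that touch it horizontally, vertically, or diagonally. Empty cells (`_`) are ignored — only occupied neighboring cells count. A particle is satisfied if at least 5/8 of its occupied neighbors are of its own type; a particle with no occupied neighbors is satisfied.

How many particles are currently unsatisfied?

2

(0,0)N 0/3 ✗
(0,1)S 3/4 ✓
(0,2)S 4/4 ✓
(0,3)S 2/2 ✓
(1,0)S 4/5 ✓
(1,1)S 6/7 ✓
(1,3)S 4/4 ✓
(2,0)S 4/4 ✓
(2,1)S 5/5 ✓
(2,2)S 5/5 ✓
(2,3)S 3/3 ✓
(3,0)S 3/3 ✓
(3,3)S 2/3 ✓
(4,1)S 2/3 ✓
(4,2)N 0/2 ✗
(5,0)S 1/1 ✓
Unsatisfied: (0,0), (4,2) — 2 in total.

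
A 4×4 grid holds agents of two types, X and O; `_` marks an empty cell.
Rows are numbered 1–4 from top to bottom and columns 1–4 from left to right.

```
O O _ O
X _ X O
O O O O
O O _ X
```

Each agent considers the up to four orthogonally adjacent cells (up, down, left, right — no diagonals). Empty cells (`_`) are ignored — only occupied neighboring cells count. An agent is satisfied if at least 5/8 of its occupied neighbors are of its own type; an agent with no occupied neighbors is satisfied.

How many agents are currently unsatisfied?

4

(1,1)O 1/2 unhappy
(1,2)O 1/1 ok
(1,4)O 1/1 ok
(2,1)X 0/2 unhappy
(2,3)X 0/2 unhappy
(2,4)O 2/3 ok
(3,1)O 2/3 ok
(3,2)O 3/3 ok
(3,3)O 2/3 ok
(3,4)O 2/3 ok
(4,1)O 2/2 ok
(4,2)O 2/2 ok
(4,4)X 0/1 unhappy
Unsatisfied: (1,1), (2,1), (2,3), (4,4) — 4 in total.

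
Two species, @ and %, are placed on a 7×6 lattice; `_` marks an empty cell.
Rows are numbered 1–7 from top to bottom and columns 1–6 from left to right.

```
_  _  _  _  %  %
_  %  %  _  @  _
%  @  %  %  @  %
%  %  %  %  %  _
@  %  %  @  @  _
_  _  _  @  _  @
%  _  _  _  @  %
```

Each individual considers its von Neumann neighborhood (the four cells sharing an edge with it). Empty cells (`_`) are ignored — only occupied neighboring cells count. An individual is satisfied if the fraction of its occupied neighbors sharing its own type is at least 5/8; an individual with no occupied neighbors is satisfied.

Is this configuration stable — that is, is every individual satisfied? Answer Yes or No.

No

(1,5)% 1/2 ✗
(1,6)% 1/1 ✓
(2,2)% 1/2 ✗
(2,3)% 2/2 ✓
(2,5)@ 1/2 ✗
(3,1)% 1/2 ✗
(3,2)@ 0/4 ✗
(3,3)% 3/4 ✓
(3,4)% 2/3 ✓
(3,5)@ 1/4 ✗
(3,6)% 0/1 ✗
(4,1)% 2/3 ✓
(4,2)% 3/4 ✓
(4,3)% 4/4 ✓
(4,4)% 3/4 ✓
(4,5)% 1/3 ✗
(5,1)@ 0/2 ✗
(5,2)% 2/3 ✓
(5,3)% 2/3 ✓
(5,4)@ 2/4 ✗
(5,5)@ 1/2 ✗
(6,4)@ 1/1 ✓
(6,6)@ 0/1 ✗
(7,1)% 0/0 ✓
(7,5)@ 0/1 ✗
(7,6)% 0/2 ✗
For instance (1,5) has only 1/2 same-type neighbors, below 5/8.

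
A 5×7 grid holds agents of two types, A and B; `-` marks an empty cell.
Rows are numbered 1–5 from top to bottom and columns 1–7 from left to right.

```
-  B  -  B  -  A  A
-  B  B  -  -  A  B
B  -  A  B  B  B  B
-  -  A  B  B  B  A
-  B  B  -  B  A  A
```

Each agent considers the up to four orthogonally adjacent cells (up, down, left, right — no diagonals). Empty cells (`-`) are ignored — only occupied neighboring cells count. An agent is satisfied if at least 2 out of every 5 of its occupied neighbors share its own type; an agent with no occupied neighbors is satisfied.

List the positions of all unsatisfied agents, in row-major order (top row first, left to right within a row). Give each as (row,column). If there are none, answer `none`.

(2,6), (2,7), (3,3), (4,3), (4,7), (5,6)

(1,2)B 1/1 satisfied
(1,4)B 0/0 satisfied
(1,6)A 2/2 satisfied
(1,7)A 1/2 satisfied
(2,2)B 2/2 satisfied
(2,3)B 1/2 satisfied
(2,6)A 1/3 not
(2,7)B 1/3 not
(3,1)B 0/0 satisfied
(3,3)A 1/3 not
(3,4)B 2/3 satisfied
(3,5)B 3/3 satisfied
(3,6)B 3/4 satisfied
(3,7)B 2/3 satisfied
(4,3)A 1/3 not
(4,4)B 2/3 satisfied
(4,5)B 4/4 satisfied
(4,6)B 2/4 satisfied
(4,7)A 1/3 not
(5,2)B 1/1 satisfied
(5,3)B 1/2 satisfied
(5,5)B 1/2 satisfied
(5,6)A 1/3 not
(5,7)A 2/2 satisfied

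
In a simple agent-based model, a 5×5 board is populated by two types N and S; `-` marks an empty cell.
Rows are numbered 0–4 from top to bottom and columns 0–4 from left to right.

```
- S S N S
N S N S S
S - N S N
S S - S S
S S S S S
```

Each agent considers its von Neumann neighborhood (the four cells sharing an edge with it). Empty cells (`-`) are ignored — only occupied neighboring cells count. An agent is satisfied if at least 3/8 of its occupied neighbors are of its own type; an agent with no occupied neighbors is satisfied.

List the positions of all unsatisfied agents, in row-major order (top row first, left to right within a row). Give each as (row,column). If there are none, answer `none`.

(0,1)S 2/2 ok
(0,2)S 1/3 unhappy
(0,3)N 0/3 unhappy
(0,4)S 1/2 ok
(1,0)N 0/2 unhappy
(1,1)S 1/3 unhappy
(1,2)N 1/4 unhappy
(1,3)S 2/4 ok
(1,4)S 2/3 ok
(2,0)S 1/2 ok
(2,2)N 1/2 ok
(2,3)S 2/4 ok
(2,4)N 0/3 unhappy
(3,0)S 3/3 ok
(3,1)S 2/2 ok
(3,3)S 3/3 ok
(3,4)S 2/3 ok
(4,0)S 2/2 ok
(4,1)S 3/3 ok
(4,2)S 2/2 ok
(4,3)S 3/3 ok
(4,4)S 2/2 ok

(0,2), (0,3), (1,0), (1,1), (1,2), (2,4)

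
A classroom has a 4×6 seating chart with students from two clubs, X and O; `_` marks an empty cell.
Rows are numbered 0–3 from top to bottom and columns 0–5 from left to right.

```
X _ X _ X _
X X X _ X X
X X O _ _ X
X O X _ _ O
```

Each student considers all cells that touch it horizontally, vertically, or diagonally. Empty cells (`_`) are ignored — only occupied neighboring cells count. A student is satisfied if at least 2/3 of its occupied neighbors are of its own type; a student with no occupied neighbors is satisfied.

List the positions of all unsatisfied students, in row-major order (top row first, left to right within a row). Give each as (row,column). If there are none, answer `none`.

Row 0: (0,0)X 2/2 ✓ · (0,2)X 2/2 ✓ · (0,4)X 2/2 ✓
Row 1: (1,0)X 4/4 ✓ · (1,1)X 6/7 ✓ · (1,2)X 3/4 ✓ · (1,4)X 3/3 ✓ · (1,5)X 3/3 ✓
Row 2: (2,0)X 4/5 ✓ · (2,1)X 6/8 ✓ · (2,2)O 1/5 ✗ · (2,5)X 2/3 ✓
Row 3: (3,0)X 2/3 ✓ · (3,1)O 1/5 ✗ · (3,2)X 1/3 ✗ · (3,5)O 0/1 ✗

(2,2), (3,1), (3,2), (3,5)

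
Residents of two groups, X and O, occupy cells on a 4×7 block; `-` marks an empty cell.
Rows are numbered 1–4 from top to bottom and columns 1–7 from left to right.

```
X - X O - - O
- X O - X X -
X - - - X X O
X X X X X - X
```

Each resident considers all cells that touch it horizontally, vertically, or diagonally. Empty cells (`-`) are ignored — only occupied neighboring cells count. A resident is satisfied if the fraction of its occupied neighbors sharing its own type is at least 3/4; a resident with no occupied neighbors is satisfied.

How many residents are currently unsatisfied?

7

(1,1)X 1/1 ✓
(1,3)X 1/3 ✗
(1,4)O 1/3 ✗
(1,7)O 0/1 ✗
(2,2)X 3/4 ✓
(2,3)O 1/3 ✗
(2,5)X 3/4 ✓
(2,6)X 3/5 ✗
(3,1)X 3/3 ✓
(3,5)X 5/5 ✓
(3,6)X 5/6 ✓
(3,7)O 0/3 ✗
(4,1)X 2/2 ✓
(4,2)X 3/3 ✓
(4,3)X 2/2 ✓
(4,4)X 3/3 ✓
(4,5)X 3/3 ✓
(4,7)X 1/2 ✗
Unsatisfied: (1,3), (1,4), (1,7), (2,3), (2,6), (3,7), (4,7) — 7 in total.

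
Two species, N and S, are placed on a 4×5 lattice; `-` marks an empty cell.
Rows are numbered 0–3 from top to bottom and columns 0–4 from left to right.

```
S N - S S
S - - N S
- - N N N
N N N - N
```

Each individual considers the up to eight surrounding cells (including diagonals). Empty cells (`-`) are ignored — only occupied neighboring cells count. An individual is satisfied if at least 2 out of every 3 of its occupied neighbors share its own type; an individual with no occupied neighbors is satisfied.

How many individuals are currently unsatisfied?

(0,0)S 1/2 unhappy
(0,1)N 0/2 unhappy
(0,3)S 2/3 ok
(0,4)S 2/3 ok
(1,0)S 1/2 unhappy
(1,3)N 3/6 unhappy
(1,4)S 2/5 unhappy
(2,2)N 4/4 ok
(2,3)N 5/6 ok
(2,4)N 3/4 ok
(3,0)N 1/1 ok
(3,1)N 3/3 ok
(3,2)N 3/3 ok
(3,4)N 2/2 ok
Unsatisfied: (0,0), (0,1), (1,0), (1,3), (1,4) — 5 in total.

5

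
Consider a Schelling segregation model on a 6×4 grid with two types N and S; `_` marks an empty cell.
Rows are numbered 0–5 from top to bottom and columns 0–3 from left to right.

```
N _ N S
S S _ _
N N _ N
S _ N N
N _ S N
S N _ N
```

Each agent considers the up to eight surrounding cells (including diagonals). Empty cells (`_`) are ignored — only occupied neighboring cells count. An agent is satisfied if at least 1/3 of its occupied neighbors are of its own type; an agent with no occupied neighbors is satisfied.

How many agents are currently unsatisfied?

Row 0: (0,0)N 0/2 ✗ · (0,2)N 0/2 ✗ · (0,3)S 0/1 ✗
Row 1: (1,0)S 1/4 ✗ · (1,1)S 1/5 ✗
Row 2: (2,0)N 1/4 ✗ · (2,1)N 2/5 ✓ · (2,3)N 2/2 ✓
Row 3: (3,0)S 0/3 ✗ · (3,2)N 4/5 ✓ · (3,3)N 3/4 ✓
Row 4: (4,0)N 1/3 ✓ · (4,2)S 0/5 ✗ · (4,3)N 3/4 ✓
Row 5: (5,0)S 0/2 ✗ · (5,1)N 1/3 ✓ · (5,3)N 1/2 ✓
Unsatisfied: (0,0), (0,2), (0,3), (1,0), (1,1), (2,0), (3,0), (4,2), (5,0) — 9 in total.

9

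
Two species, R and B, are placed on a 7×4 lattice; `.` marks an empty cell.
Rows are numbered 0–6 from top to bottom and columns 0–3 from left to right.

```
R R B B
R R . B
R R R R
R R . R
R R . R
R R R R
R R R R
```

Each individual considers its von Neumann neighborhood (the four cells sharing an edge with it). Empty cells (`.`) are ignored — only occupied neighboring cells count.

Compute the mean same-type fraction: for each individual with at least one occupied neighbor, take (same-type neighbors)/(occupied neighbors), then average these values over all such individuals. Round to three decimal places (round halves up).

(0,0)R 2/2
(0,1)R 2/3
(0,2)B 1/2
(0,3)B 2/2
(1,0)R 3/3
(1,1)R 3/3
(1,3)B 1/2
(2,0)R 3/3
(2,1)R 4/4
(2,2)R 2/2
(2,3)R 2/3
(3,0)R 3/3
(3,1)R 3/3
(3,3)R 2/2
(4,0)R 3/3
(4,1)R 3/3
(4,3)R 2/2
(5,0)R 3/3
(5,1)R 4/4
(5,2)R 3/3
(5,3)R 3/3
(6,0)R 2/2
(6,1)R 3/3
(6,2)R 3/3
(6,3)R 2/2
Sum over 25 individuals: 2/2 + 2/3 + 1/2 + 2/2 + 3/3 + 3/3 + 1/2 + 3/3 + 4/4 + 2/2 + 2/3 + 3/3 + 3/3 + 2/2 + 3/3 + 3/3 + 2/2 + 3/3 + 4/4 + 3/3 + 3/3 + 2/2 + 3/3 + 3/3 + 2/2 = 70/3; mean = 70/3 ÷ 25 = 14/15 = 0.933333… → 0.933.

0.933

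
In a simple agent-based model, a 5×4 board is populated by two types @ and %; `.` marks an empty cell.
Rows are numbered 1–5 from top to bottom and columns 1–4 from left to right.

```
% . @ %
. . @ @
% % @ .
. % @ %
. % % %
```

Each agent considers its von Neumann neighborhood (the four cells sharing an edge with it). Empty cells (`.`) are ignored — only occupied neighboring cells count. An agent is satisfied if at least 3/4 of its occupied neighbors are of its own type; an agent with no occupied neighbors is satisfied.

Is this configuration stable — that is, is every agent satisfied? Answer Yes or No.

(1,1)% 0/0 ok
(1,3)@ 1/2 unhappy
(1,4)% 0/2 unhappy
(2,3)@ 3/3 ok
(2,4)@ 1/2 unhappy
(3,1)% 1/1 ok
(3,2)% 2/3 unhappy
(3,3)@ 2/3 unhappy
(4,2)% 2/3 unhappy
(4,3)@ 1/4 unhappy
(4,4)% 1/2 unhappy
(5,2)% 2/2 ok
(5,3)% 2/3 unhappy
(5,4)% 2/2 ok
For instance (1,3) has only 1/2 same-type neighbors, below 3/4.

No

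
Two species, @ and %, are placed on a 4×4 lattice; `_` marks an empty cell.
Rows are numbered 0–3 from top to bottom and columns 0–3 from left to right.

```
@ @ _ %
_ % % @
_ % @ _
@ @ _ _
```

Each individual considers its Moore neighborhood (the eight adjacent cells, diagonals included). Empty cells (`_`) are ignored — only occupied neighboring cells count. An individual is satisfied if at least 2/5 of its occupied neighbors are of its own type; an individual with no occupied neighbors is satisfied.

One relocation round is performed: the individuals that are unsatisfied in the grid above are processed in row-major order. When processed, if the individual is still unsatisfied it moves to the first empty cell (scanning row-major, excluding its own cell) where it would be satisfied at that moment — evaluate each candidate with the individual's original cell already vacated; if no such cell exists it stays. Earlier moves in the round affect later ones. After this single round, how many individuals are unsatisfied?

3

Initially unsatisfied (in order): (0,1), (1,3).
  (0,1) → (2,0).
  (1,3) → (1,0).
Resulting grid:
@ _ _ %
@ % % _
@ % @ _
@ @ _ _
Unsatisfied now: (1,1), (2,1), (2,2).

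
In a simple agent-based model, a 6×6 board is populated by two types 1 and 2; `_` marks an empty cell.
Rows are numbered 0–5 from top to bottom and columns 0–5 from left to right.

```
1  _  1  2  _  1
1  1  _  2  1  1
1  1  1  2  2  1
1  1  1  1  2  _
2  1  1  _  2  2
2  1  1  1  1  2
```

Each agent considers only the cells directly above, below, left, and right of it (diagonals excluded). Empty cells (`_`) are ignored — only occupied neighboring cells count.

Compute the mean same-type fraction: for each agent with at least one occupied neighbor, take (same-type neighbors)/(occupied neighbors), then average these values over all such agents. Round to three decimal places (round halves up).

0.712

Row 0: (0,0)1 1/1 · (0,2)1 0/1 · (0,3)2 1/2 · (0,5)1 1/1
Row 1: (1,0)1 3/3 · (1,1)1 2/2 · (1,3)2 2/3 · (1,4)1 1/3 · (1,5)1 3/3
Row 2: (2,0)1 3/3 · (2,1)1 4/4 · (2,2)1 2/3 · (2,3)2 2/4 · (2,4)2 2/4 · (2,5)1 1/2
Row 3: (3,0)1 2/3 · (3,1)1 4/4 · (3,2)1 4/4 · (3,3)1 1/3 · (3,4)2 2/3
Row 4: (4,0)2 1/3 · (4,1)1 3/4 · (4,2)1 3/3 · (4,4)2 2/3 · (4,5)2 2/2
Row 5: (5,0)2 1/2 · (5,1)1 2/3 · (5,2)1 3/3 · (5,3)1 2/2 · (5,4)1 1/3 · (5,5)2 1/2
Sum over 31 agents: 1/1 + 0/1 + 1/2 + 1/1 + 3/3 + 2/2 + 2/3 + 1/3 + 3/3 + 3/3 + 4/4 + 2/3 + 2/4 + 2/4 + 1/2 + 2/3 + 4/4 + 4/4 + 1/3 + 2/3 + 1/3 + 3/4 + 3/3 + 2/3 + 2/2 + 1/2 + 2/3 + 3/3 + 2/2 + 1/3 + 1/2 = 265/12; mean = 265/12 ÷ 31 = 265/372 = 0.712365… → 0.712.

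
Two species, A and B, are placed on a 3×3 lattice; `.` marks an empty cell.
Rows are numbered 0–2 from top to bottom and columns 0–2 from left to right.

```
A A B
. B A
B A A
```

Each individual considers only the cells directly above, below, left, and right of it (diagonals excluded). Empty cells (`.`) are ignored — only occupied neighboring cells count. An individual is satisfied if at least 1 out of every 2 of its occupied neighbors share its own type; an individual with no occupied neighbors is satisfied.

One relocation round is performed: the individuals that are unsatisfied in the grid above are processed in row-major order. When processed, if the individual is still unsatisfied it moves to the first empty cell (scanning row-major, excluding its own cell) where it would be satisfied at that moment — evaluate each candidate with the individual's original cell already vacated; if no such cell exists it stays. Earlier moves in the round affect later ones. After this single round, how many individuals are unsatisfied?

1

Initially unsatisfied (in order): (0,1), (0,2), (1,1), (1,2), (2,0), (2,1).
  (0,1): no empty cell satisfies it; stays.
  (0,2) → (1,0).
  (1,1): no empty cell satisfies it; stays.
  (1,2): now satisfied by earlier moves; stays.
  (2,0): now satisfied by earlier moves; stays.
  (2,1) → (0,2).
Resulting grid:
A A A
B B A
B . A
Unsatisfied now: (1,1).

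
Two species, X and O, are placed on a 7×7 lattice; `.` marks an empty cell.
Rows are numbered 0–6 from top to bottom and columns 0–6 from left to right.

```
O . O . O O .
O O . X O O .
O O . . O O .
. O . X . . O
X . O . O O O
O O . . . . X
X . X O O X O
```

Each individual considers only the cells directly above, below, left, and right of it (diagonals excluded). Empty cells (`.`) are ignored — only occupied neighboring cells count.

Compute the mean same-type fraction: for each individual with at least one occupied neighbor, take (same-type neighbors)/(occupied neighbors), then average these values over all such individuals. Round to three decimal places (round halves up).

0.657

Row 0: (0,0)O 1/1 · (0,2)O — no occupied neighbors · (0,4)O 2/2 · (0,5)O 2/2
Row 1: (1,0)O 3/3 · (1,1)O 2/2 · (1,3)X 0/1 · (1,4)O 3/4 · (1,5)O 3/3
Row 2: (2,0)O 2/2 · (2,1)O 3/3 · (2,4)O 2/2 · (2,5)O 2/2
Row 3: (3,1)O 1/1 · (3,3)X — no occupied neighbors · (3,6)O 1/1
Row 4: (4,0)X 0/1 · (4,2)O — no occupied neighbors · (4,4)O 1/1 · (4,5)O 2/2 · (4,6)O 2/3
Row 5: (5,0)O 1/3 · (5,1)O 1/1 · (5,6)X 0/2
Row 6: (6,0)X 0/1 · (6,2)X 0/1 · (6,3)O 1/2 · (6,4)O 1/2 · (6,5)X 0/2 · (6,6)O 0/2
Sum over 27 individuals: 1/1 + 2/2 + 2/2 + 3/3 + 2/2 + 0/1 + 3/4 + 3/3 + 2/2 + 3/3 + 2/2 + 2/2 + 1/1 + 1/1 + 0/1 + 1/1 + 2/2 + 2/3 + 1/3 + 1/1 + 0/2 + 0/1 + 0/1 + 1/2 + 1/2 + 0/2 + 0/2 = 71/4; mean = 71/4 ÷ 27 = 71/108 = 0.657407… → 0.657.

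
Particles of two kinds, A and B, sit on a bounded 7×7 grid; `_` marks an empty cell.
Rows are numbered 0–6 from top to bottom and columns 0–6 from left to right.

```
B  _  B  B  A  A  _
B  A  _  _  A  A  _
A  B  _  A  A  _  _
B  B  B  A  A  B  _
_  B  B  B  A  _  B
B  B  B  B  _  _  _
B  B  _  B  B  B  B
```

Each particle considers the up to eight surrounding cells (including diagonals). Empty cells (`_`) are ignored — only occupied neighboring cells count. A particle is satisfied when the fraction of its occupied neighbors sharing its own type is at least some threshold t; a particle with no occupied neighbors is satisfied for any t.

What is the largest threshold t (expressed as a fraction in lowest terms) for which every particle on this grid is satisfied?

(0,0)B 1/2
(0,2)B 1/2
(0,3)B 1/3
(0,4)A 3/4
(0,5)A 3/3
(1,0)B 2/4
(1,1)A 1/5
(1,4)A 5/6
(1,5)A 4/4
(2,0)A 1/5
(2,1)B 4/6
(2,3)A 4/5
(2,4)A 5/6
(3,0)B 3/4
(3,1)B 5/6
(3,2)B 5/7
(3,3)A 4/7
(3,4)A 4/6
(3,5)B 1/4
(4,1)B 7/7
(4,2)B 7/8
(4,3)B 4/7
(4,4)A 2/5
(4,6)B 1/1
(5,0)B 4/4
(5,1)B 6/6
(5,2)B 7/7
(5,3)B 5/6
(6,0)B 3/3
(6,1)B 4/4
(6,3)B 3/3
(6,4)B 3/3
(6,5)B 2/2
(6,6)B 1/1
The smallest same-type fraction is 1/5 at (1,1), which reduces to 1/5. Any threshold above that leaves this particle unsatisfied.

1/5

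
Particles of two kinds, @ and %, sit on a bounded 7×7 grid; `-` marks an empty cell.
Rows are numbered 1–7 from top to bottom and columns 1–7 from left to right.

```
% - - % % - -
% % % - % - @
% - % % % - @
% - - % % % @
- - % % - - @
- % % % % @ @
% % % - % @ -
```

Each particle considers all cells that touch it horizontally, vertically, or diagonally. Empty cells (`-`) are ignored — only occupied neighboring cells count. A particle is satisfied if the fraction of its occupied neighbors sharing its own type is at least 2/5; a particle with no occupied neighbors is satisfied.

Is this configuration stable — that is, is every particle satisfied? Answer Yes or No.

Yes

Row 1: (1,1)% 2/2 ok · (1,4)% 3/3 ok · (1,5)% 2/2 ok
Row 2: (2,1)% 3/3 ok · (2,2)% 5/5 ok · (2,3)% 4/4 ok · (2,5)% 4/4 ok · (2,7)@ 1/1 ok
Row 3: (3,1)% 3/3 ok · (3,3)% 4/4 ok · (3,4)% 6/6 ok · (3,5)% 5/5 ok · (3,7)@ 2/3 ok
Row 4: (4,1)% 1/1 ok · (4,4)% 6/6 ok · (4,5)% 5/5 ok · (4,6)% 2/5 ok · (4,7)@ 2/3 ok
Row 5: (5,3)% 5/5 ok · (5,4)% 6/6 ok · (5,7)@ 3/4 ok
Row 6: (6,2)% 5/5 ok · (6,3)% 6/6 ok · (6,4)% 6/6 ok · (6,5)% 3/5 ok · (6,6)@ 3/5 ok · (6,7)@ 3/3 ok
Row 7: (7,1)% 2/2 ok · (7,2)% 4/4 ok · (7,3)% 4/4 ok · (7,5)% 2/4 ok · (7,6)@ 2/4 ok
All meet the threshold, so the configuration is stable.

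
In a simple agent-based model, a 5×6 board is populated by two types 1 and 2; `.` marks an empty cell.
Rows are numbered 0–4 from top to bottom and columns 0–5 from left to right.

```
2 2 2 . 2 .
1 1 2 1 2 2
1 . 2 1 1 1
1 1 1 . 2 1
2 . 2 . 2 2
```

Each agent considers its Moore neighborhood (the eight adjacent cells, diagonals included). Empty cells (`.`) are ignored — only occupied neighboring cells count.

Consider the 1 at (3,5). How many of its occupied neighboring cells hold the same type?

2

Occupied neighbors of (3,5): (2,4)=1, (2,5)=1, (3,4)=2, (4,4)=2, (4,5)=2.
Same type (1): 2 of 5.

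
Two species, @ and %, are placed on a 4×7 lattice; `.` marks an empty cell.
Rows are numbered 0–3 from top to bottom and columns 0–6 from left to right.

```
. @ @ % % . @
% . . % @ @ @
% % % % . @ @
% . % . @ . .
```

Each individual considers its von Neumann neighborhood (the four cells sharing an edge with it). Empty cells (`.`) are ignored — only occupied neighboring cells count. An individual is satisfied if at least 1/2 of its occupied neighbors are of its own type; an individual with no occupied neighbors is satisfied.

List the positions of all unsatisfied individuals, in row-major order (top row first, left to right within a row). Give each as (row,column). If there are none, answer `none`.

(1,4)

Row 0: (0,1)@ 1/1 satisfied · (0,2)@ 1/2 satisfied · (0,3)% 2/3 satisfied · (0,4)% 1/2 satisfied · (0,6)@ 1/1 satisfied
Row 1: (1,0)% 1/1 satisfied · (1,3)% 2/3 satisfied · (1,4)@ 1/3 not · (1,5)@ 3/3 satisfied · (1,6)@ 3/3 satisfied
Row 2: (2,0)% 3/3 satisfied · (2,1)% 2/2 satisfied · (2,2)% 3/3 satisfied · (2,3)% 2/2 satisfied · (2,5)@ 2/2 satisfied · (2,6)@ 2/2 satisfied
Row 3: (3,0)% 1/1 satisfied · (3,2)% 1/1 satisfied · (3,4)@ 0/0 satisfied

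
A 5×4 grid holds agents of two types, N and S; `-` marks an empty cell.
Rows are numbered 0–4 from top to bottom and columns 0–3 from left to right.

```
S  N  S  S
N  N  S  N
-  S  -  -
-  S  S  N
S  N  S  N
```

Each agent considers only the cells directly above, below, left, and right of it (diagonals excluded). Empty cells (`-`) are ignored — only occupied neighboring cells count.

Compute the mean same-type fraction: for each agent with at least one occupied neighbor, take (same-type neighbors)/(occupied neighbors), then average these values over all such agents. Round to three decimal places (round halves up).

Row 0: (0,0)S 0/2 · (0,1)N 1/3 · (0,2)S 2/3 · (0,3)S 1/2
Row 1: (1,0)N 1/2 · (1,1)N 2/4 · (1,2)S 1/3 · (1,3)N 0/2
Row 2: (2,1)S 1/2
Row 3: (3,1)S 2/3 · (3,2)S 2/3 · (3,3)N 1/2
Row 4: (4,0)S 0/1 · (4,1)N 0/3 · (4,2)S 1/3 · (4,3)N 1/2
Sum over 16 agents: 0/2 + 1/3 + 2/3 + 1/2 + 1/2 + 2/4 + 1/3 + 0/2 + 1/2 + 2/3 + 2/3 + 1/2 + 0/1 + 0/3 + 1/3 + 1/2 = 6; mean = 6 ÷ 16 = 3/8 = 0.375 → 0.375.

0.375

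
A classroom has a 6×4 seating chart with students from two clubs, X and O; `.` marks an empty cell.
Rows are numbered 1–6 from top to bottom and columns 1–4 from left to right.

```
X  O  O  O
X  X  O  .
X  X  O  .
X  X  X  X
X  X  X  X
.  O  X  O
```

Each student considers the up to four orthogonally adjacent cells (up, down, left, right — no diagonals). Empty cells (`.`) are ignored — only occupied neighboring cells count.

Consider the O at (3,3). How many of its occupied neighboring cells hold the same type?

Occupied neighbors of (3,3): (2,3)=O, (4,3)=X, (3,2)=X.
Same type (O): 1 of 3.

1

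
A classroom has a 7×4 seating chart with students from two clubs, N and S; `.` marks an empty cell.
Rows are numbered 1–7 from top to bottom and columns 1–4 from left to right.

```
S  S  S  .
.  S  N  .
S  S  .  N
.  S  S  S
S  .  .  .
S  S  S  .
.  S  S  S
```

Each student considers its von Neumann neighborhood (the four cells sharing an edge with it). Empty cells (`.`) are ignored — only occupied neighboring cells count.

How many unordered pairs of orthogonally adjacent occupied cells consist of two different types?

3

Scan each occupied cell's neighbors to the right and below so each pair is counted once.
Row 1: S(1,1)–S(1,2)= S(1,2)–S(1,3)= S(1,2)–S(2,2)= S(1,3)–N(2,3)≠  → 1/4 unlike.
Row 2: S(2,2)–N(2,3)≠ S(2,2)–S(3,2)=  → 1/2 unlike.
Row 3: S(3,1)–S(3,2)= S(3,2)–S(4,2)= N(3,4)–S(4,4)≠  → 1/3 unlike.
Row 4: S(4,2)–S(4,3)= S(4,3)–S(4,4)=  → 0/2 unlike.
Row 5: S(5,1)–S(6,1)=  → 0/1 unlike.
Row 6: S(6,1)–S(6,2)= S(6,2)–S(6,3)= S(6,2)–S(7,2)= S(6,3)–S(7,3)=  → 0/4 unlike.
Row 7: S(7,2)–S(7,3)= S(7,3)–S(7,4)=  → 0/2 unlike.
Total adjacent occupied pairs: 18; unlike-type pairs: 3.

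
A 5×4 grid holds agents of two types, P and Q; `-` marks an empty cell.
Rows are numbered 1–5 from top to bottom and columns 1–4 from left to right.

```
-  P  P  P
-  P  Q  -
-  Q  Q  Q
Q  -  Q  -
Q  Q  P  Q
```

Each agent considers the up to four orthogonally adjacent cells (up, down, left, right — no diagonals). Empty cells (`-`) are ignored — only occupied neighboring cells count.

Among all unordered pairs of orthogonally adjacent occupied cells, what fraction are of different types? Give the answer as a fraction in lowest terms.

Scan each occupied cell's neighbors to the right and below so each pair is counted once.
Row 1: P(1,2)–P(1,3)= P(1,2)–P(2,2)= P(1,3)–P(1,4)= P(1,3)–Q(2,3)≠  → 1/4 unlike.
Row 2: P(2,2)–Q(2,3)≠ P(2,2)–Q(3,2)≠ Q(2,3)–Q(3,3)=  → 2/3 unlike.
Row 3: Q(3,2)–Q(3,3)= Q(3,3)–Q(3,4)= Q(3,3)–Q(4,3)=  → 0/3 unlike.
Row 4: Q(4,1)–Q(5,1)= Q(4,3)–P(5,3)≠  → 1/2 unlike.
Row 5: Q(5,1)–Q(5,2)= Q(5,2)–P(5,3)≠ P(5,3)–Q(5,4)≠  → 2/3 unlike.
Total adjacent occupied pairs: 15; unlike-type pairs: 6.
6/15 reduces to 2/5.

2/5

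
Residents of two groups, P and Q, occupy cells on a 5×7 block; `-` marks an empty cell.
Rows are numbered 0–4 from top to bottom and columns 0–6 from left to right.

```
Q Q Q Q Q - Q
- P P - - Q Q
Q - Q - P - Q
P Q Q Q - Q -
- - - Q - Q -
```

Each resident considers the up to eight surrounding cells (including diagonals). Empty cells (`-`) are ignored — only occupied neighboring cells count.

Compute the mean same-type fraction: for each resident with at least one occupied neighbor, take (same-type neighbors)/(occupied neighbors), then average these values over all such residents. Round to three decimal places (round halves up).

Row 0: (0,0)Q 1/2 · (0,1)Q 2/4 · (0,2)Q 2/4 · (0,3)Q 2/3 · (0,4)Q 2/2 · (0,6)Q 2/2
Row 1: (1,1)P 1/6 · (1,2)P 1/5 · (1,5)Q 4/5 · (1,6)Q 3/3
Row 2: (2,0)Q 1/3 · (2,2)Q 3/5 · (2,4)P 0/3 · (2,6)Q 3/3
Row 3: (3,0)P 0/2 · (3,1)Q 3/4 · (3,2)Q 4/4 · (3,3)Q 3/4 · (3,5)Q 2/3
Row 4: (4,3)Q 2/2 · (4,5)Q 1/1
Sum over 21 residents: 1/2 + 2/4 + 2/4 + 2/3 + 2/2 + 2/2 + 1/6 + 1/5 + 4/5 + 3/3 + 1/3 + 3/5 + 0/3 + 3/3 + 0/2 + 3/4 + 4/4 + 3/4 + 2/3 + 2/2 + 1/1 = 403/30; mean = 403/30 ÷ 21 = 403/630 = 0.639682… → 0.640.

0.640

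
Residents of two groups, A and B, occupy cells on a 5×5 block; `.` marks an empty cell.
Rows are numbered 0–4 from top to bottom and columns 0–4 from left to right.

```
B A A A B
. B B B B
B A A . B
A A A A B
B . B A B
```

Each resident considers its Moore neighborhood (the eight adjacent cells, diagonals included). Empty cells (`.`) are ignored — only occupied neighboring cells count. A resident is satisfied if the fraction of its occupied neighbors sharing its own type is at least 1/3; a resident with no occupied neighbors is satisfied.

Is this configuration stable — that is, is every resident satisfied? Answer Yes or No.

Row 0: (0,0)B 1/2 ✓ · (0,1)A 1/4 ✗ · (0,2)A 2/5 ✓ · (0,3)A 1/5 ✗ · (0,4)B 2/3 ✓
Row 1: (1,1)B 3/7 ✓ · (1,2)B 2/7 ✗ · (1,3)B 4/7 ✓ · (1,4)B 3/4 ✓
Row 2: (2,0)B 1/4 ✗ · (2,1)A 4/7 ✓ · (2,2)A 4/7 ✓ · (2,4)B 3/4 ✓
Row 3: (3,0)A 2/4 ✓ · (3,1)A 4/7 ✓ · (3,2)A 5/6 ✓ · (3,3)A 3/7 ✓ · (3,4)B 2/4 ✓
Row 4: (4,0)B 0/2 ✗ · (4,2)B 0/4 ✗ · (4,3)A 2/5 ✓ · (4,4)B 1/3 ✓
For instance (0,1) has only 1/4 same-type neighbors, below 1/3.

No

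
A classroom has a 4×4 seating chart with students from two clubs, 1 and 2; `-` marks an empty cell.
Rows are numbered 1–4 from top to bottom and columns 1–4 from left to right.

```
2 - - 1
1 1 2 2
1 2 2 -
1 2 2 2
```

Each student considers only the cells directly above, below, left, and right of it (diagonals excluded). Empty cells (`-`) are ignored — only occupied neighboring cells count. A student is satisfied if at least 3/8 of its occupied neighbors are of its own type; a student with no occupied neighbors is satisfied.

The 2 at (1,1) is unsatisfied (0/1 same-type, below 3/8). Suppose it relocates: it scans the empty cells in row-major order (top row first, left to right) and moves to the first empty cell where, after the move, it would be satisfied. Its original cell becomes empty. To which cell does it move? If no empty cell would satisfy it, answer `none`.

Vacating (1,1). Empty cells in order:
  (1,2): 0/1 same-type → still unsatisfied.
  (1,3): 1/2 same-type → satisfied — stop here.

(1,3)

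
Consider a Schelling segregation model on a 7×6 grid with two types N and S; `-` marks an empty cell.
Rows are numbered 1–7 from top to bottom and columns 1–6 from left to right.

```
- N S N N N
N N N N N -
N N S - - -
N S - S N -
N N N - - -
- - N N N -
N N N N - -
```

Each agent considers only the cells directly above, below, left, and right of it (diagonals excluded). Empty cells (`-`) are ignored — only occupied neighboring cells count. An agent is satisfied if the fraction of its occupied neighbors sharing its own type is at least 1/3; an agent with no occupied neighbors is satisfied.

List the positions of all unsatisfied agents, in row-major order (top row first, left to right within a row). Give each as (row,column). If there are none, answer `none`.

(1,3), (3,3), (4,2), (4,4), (4,5)

Row 1: (1,2)N 1/2 satisfied · (1,3)S 0/3 not · (1,4)N 2/3 satisfied · (1,5)N 3/3 satisfied · (1,6)N 1/1 satisfied
Row 2: (2,1)N 2/2 satisfied · (2,2)N 4/4 satisfied · (2,3)N 2/4 satisfied · (2,4)N 3/3 satisfied · (2,5)N 2/2 satisfied
Row 3: (3,1)N 3/3 satisfied · (3,2)N 2/4 satisfied · (3,3)S 0/2 not
Row 4: (4,1)N 2/3 satisfied · (4,2)S 0/3 not · (4,4)S 0/1 not · (4,5)N 0/1 not
Row 5: (5,1)N 2/2 satisfied · (5,2)N 2/3 satisfied · (5,3)N 2/2 satisfied
Row 6: (6,3)N 3/3 satisfied · (6,4)N 3/3 satisfied · (6,5)N 1/1 satisfied
Row 7: (7,1)N 1/1 satisfied · (7,2)N 2/2 satisfied · (7,3)N 3/3 satisfied · (7,4)N 2/2 satisfied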